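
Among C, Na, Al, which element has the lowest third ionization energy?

Al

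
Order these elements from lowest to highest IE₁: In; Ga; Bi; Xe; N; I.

N is in period 2, group 15; Ga is in period 4, group 13; In is in period 5, group 13; I is in period 5, group 17; Xe is in period 5, group 18; Bi is in period 6, group 15.
Removing the outermost electron gets harder across a period and easier down a group.
These span different periods and groups, so the two trends combine.
Ga > In: Ga sits above In in group 13, so the down-group effect alone puts Ga higher.
Bi > Ga: the two effects oppose for this pair; the across-period effect wins (703 vs 579 kJ/mol).
I > Bi: relative to Bi, both the across-period and down-group shifts push I's first ionization energy up.
Xe > I: both are in period 5; the period trend gives Xe the larger value.
N > Xe: period and group pull opposite ways; the down-group shift dominates (1402 vs 1170 kJ/mol).
Tabulated first ionization energy (kJ/mol): N 1402, Ga 579, In 558, I 1008, Xe 1170, Bi 703.
So from lowest to highest: In < Ga < Bi < I < Xe < N.

In < Ga < Bi < I < Xe < N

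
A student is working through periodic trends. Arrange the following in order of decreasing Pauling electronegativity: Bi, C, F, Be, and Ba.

Be is in period 2, group 2; C is in period 2, group 14; F is in period 2, group 17; Ba is in period 6, group 2; Bi is in period 6, group 15.
Atoms toward the upper right of the periodic table pull bonding electrons most strongly.
Here both period and group differ, so the two effects have to be weighed against each other.
Be > Ba: they share group 2; the group trend gives Be the larger value.
Bi > Be: the two effects oppose for this pair; the across-period effect wins (2.02 vs 1.57).
C > Bi: period and group pull opposite ways; the down-group shift dominates (2.55 vs 2.02).
F > C: F lies to the right of C in period 2, so the across-period effect alone puts F higher.
For reference (Pauling): Be 1.57, C 2.55, F 3.98, Ba 0.89, Bi 2.02.
So from highest to lowest: F > C > Bi > Be > Ba.

F > C > Bi > Be > Ba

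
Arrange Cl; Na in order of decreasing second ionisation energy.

Na > Cl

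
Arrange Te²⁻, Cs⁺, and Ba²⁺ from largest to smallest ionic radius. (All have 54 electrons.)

All of these have 54 electrons, so size is governed by nuclear charge alone: the more protons, the stronger the pull on the same electron cloud, and the smaller the ion.
Nuclear charges: Ba²⁺ (Z=56), Cs⁺ (Z=55), Te²⁻ (Z=52).
Largest to smallest: Te²⁻ > Cs⁺ > Ba²⁺.

Te²⁻, Cs⁺, Ba²⁺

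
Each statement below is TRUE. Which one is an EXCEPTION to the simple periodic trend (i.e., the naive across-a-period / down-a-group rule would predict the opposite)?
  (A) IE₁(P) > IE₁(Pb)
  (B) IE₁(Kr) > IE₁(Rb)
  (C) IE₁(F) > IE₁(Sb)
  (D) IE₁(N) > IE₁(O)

(D)

The general trend: first ionisation energy increases across a period and decreases down a group.
(A) P (period 3, group 15) vs Pb (period 6, group 14): the stated order agrees with the simple trend.
(B) Kr (period 4, group 18) vs Rb (period 5, group 1): the stated order agrees with the simple trend.
(C) F (period 2, group 17) vs Sb (period 5, group 15): the stated order agrees with the simple trend.
(D) N (period 2, group 15) vs O (period 2, group 16): the stated order contradicts the simple trend.
The exception is (D): pairing an electron in O's 2p⁴ costs repulsion energy, so O ionizes more easily than half-filled N (2p³).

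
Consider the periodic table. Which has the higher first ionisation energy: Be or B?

Be is in period 2, group 2; B is in period 2, group 13.
First ionization energy rises across a period (greater Z_eff holds electrons more tightly) and falls down a group (valence electrons are farther from the nucleus).
All lie in period 2; the across-period trend (first ionization energy increases left to right) applies, with the exception below.
Note the exception: Be has a higher first ionization energy than B, contrary to the simple trend — removing B's lone 2p electron is easier than breaking Be's filled 2s².
Approximate values (kJ/mol): Be 900, B 801.
So Be has the higher first ionisation energy (Be > B).

Be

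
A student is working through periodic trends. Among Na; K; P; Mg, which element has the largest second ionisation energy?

Na

IE_2 is the cost of taking one more electron from the +1 cation: Na⁺ is the bare [Ne] core; K⁺ is the bare [Ar] core; P⁺ still has 4 valence electrons; Mg⁺ still has 1 valence electron.
Core electrons are held far more tightly than valence electrons, so K and Na top the IE_2 order.
Valence configurations: P⁺ [Ne]3s²3p², Mg⁺ [Ne]3s¹.
Approximate IE_2 values (kJ/mol): Na 4562, K 3052, P 1907, Mg 1451.
Overall IE_2 order: Mg < P < K < Na.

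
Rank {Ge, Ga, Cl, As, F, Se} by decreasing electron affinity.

F is in period 2, group 17; Cl is in period 3, group 17; Ga is in period 4, group 13; Ge is in period 4, group 14; As is in period 4, group 15; Se is in period 4, group 16.
Electron affinity generally becomes more exothermic across a period toward the halogens and less exothermic down a group.
Neither a single period nor a single group — weigh both effects.
As > Ga: both are in period 4; the period trend gives As the larger value.
Ge > As: this pair runs against the simple trend — see the exception note.
Se > Ge: both are in period 4; the period trend gives Se the larger value.
F > Se: both effects reinforce here, so F is clearly the higher of the two.
Cl > F: this pair runs against the simple trend — see the exception note.
Note the exception: Ge has a higher electron affinity than As, contrary to the simple trend — adding an electron to As's half-filled 4p³ is unfavourable, so Ge (4p²) has the more exothermic EA.
Note the exception: Cl has a higher electron affinity than F, contrary to the simple trend — F's small 2p subshell makes the incoming electron feel strong e⁻–e⁻ repulsion, so Cl actually releases more energy on gaining an electron.
Approximate values (kJ/mol): F 328, Cl 349, Ga 29, Ge 119, As 78, Se 195.
So from highest to lowest: Cl > F > Se > Ge > As > Ga.

Cl, F, Se, Ge, As, Ga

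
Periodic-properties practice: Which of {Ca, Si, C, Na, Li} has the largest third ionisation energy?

Li

IE_3 is the cost of taking one more electron from the +2 cation: Ca²⁺ is the bare [Ar] core; Si²⁺ still has 2 valence electrons; C²⁺ still has 2 valence electrons; Na²⁺ is already 1 electron into the core; Li²⁺ is already 1 electron into the core.
Pulling an electron out of a noble-gas core costs far more than removing a remaining valence electron, so Ca, Na and Li sit at the high end of IE_3.
Valence configurations: Si²⁺ [Ne]3s², C²⁺ [He]2s².
The numbers (kJ/mol): Ca 4912, Si 3232, C 4620, Na 6910, Li 11815.
Overall IE_3 order: Si < C < Ca < Na < Li.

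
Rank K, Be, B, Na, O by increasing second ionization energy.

IE_2 is the cost of taking one more electron from the +1 cation: K⁺ is the bare [Ar] core; Be⁺ still has 1 valence electron; B⁺ still has 2 valence electrons; Na⁺ is the bare [Ne] core; O⁺ still has 5 valence electrons.
Usually core removal costs more than valence removal, but here the competition is close: a tightly held n=2 valence electron can cost more to remove than an n=3 core electron, so the actual values have to decide it.
Valence configurations: Be⁺ [He]2s¹, B⁺ [He]2s², O⁺ [He]2s²2p³.
Approximate IE_2 values (kJ/mol): K 3052, Be 1757, B 2427, Na 4562, O 3388.
So the second ionization energies run Be < B < K < O < Na.

Be, B, K, O, Na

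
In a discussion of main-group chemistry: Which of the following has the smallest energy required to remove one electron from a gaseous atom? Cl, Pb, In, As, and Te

In

Cl is in period 3, group 17; As is in period 4, group 15; In is in period 5, group 13; Te is in period 5, group 16; Pb is in period 6, group 14.
IE₁ increases left→right with effective nuclear charge and decreases top→bottom as the valence shell moves farther out.
Here both period and group differ, so the two effects have to be weighed against each other.
Pb > In: the two effects oppose for this pair; the across-period effect wins (716 vs 558 kJ/mol).
Te > Pb: relative to Pb, both the across-period and down-group shifts push Te's first ionization energy up.
As > Te: the two effects oppose for this pair; the down-group effect wins (947 vs 869 kJ/mol).
Cl > As: both effects reinforce here, so Cl is clearly the higher of the two.
For reference (kJ/mol): Cl 1251, As 947, In 558, Te 869, Pb 716.
The smallest energy required to remove one electron from a gaseous atom among these belongs to In.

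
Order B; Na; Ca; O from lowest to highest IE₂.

IE_2 is the cost of taking one more electron from the +1 cation: B⁺ still has 2 valence electrons; Na⁺ is the bare [Ne] core; Ca⁺ still has 1 valence electron; O⁺ still has 5 valence electrons.
Core electrons are held far more tightly than valence electrons, so Na tops the IE_2 order.
Valence configurations: B⁺ [He]2s², Ca⁺ [Ar]4s¹, O⁺ [He]2s²2p³.
Approximate IE_2 values (kJ/mol): B 2427, Na 4562, Ca 1145, O 3388.
Putting it together, IE_2: Ca < B < O < Na.

Ca < B < O < Na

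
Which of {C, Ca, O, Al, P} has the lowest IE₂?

Consider each +1 ion: C⁺ still has 3 valence electrons; Ca⁺ still has 1 valence electron; O⁺ still has 5 valence electrons; Al⁺ still has 2 valence electrons; P⁺ still has 4 valence electrons.
All are still removing valence electrons, so compare the +1 ions as you would atoms: IE_2 generally rises across a period (higher Z_eff) and falls down a group (larger shell), subject to the usual subshell exceptions.
Valence configurations: C⁺ [He]2s²2p¹, Ca⁺ [Ar]4s¹, O⁺ [He]2s²2p³, Al⁺ [Ne]3s², P⁺ [Ne]3s²3p².
The numbers (kJ/mol): C 2353, Ca 1145, O 3388, Al 1817, P 1907.
Overall IE_2 order: Ca < Al < P < C < O.

Ca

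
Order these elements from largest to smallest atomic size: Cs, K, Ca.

Cs > K > Ca

K is in period 4, group 1; Ca is in period 4, group 2; Cs is in period 6, group 1.
Radius decreases left→right (rising Z_eff, same n) and increases top→bottom (higher n).
Here both period and group differ, so the two effects have to be weighed against each other.
K > Ca: both are in period 4; the period trend gives K the larger value.
Cs > K: Cs sits below K in group 1, so the down-group effect alone puts Cs larger.
Approximate values (pm): K 196, Ca 171, Cs 232.
So from largest to smallest: Cs > K > Ca.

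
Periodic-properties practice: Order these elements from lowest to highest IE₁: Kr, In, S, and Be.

In < Be < S < Kr

First ionization energy rises across a period (greater Z_eff holds electrons more tightly) and falls down a group (valence electrons are farther from the nucleus).
These span different periods and groups, so the two trends combine.
Be > In: the two effects oppose for this pair; the down-group effect wins (900 vs 558 kJ/mol).
S > Be: period and group pull opposite ways; the across-period shift dominates (1000 vs 900 kJ/mol).
Kr > S: the two effects oppose for this pair; the across-period effect wins (1351 vs 1000 kJ/mol).
Tabulated first ionization energy (kJ/mol): Be 900, S 1000, Kr 1351, In 558.
So from lowest to highest: In < Be < S < Kr.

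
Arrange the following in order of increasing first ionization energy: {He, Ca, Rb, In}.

IE₁ increases left→right with effective nuclear charge and decreases top→bottom as the valence shell moves farther out.
These span different periods and groups, so the two trends combine.
In > Rb: In lies to the right of Rb in period 5, so the across-period effect alone puts In higher.
Ca > In: period and group pull opposite ways; the down-group shift dominates (590 vs 558 kJ/mol).
He > Ca: relative to Ca, both the across-period and down-group shifts push He's first ionization energy up.
Approximate values (kJ/mol): He 2372, Ca 590, Rb 403, In 558.
So from lowest to highest: Rb < In < Ca < He.

Rb, In, Ca, He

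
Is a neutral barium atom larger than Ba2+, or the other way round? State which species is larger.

Forming Ba2+ removes 2 electrons from Ba. Fewer electrons for the same nuclear charge means less shielding and a higher Z_eff on the remaining electrons, and for main-group metals the entire outer shell is lost.
A cation is smaller than its parent atom: Ba2+ < Ba.

Ba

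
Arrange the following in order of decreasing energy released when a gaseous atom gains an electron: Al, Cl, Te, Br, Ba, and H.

Cl > Br > Te > H > Al > Ba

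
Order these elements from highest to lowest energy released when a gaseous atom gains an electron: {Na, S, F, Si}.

F is in period 2, group 17; Na is in period 3, group 1; Si is in period 3, group 14; S is in period 3, group 16.
Atoms with high Z_eff and room in the valence shell (especially the halogens) have the most exothermic electron affinities.
Neither a single period nor a single group — weigh both effects.
Si > Na: both are in period 3; the period trend gives Si the larger value.
S > Si: both are in period 3; the period trend gives S the larger value.
F > S: relative to S, both the across-period and down-group shifts push F's electron affinity up.
Approximate values (kJ/mol): F 328, Na 53, Si 134, S 200.
So from highest to lowest: F > S > Si > Na.

F > S > Si > Na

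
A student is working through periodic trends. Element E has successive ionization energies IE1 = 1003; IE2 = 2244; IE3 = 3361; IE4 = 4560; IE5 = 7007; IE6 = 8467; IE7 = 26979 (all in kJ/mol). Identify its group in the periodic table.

Look for the largest jump between consecutive ionization energies: IE7/IE6 ≈ 3.2, far larger than any earlier ratio.
That jump marks the point where a core electron is being removed. So the atom has 6 valence electrons.
A main-group element with 6 valence electrons is in group 16.

Group 16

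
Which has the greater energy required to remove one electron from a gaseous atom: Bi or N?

N is in period 2, group 15; Bi is in period 6, group 15.
Across a period the outer electron is held more tightly (higher IE₁); down a group it sits in a higher shell, more shielded, and comes off more easily.
All are in group 15, so first ionization energy increases up the group.
So N has the greater energy required to remove one electron from a gaseous atom (N > Bi).

N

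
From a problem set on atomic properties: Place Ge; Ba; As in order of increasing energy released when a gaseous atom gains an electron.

Ba < As < Ge

Ge is in period 4, group 14; As is in period 4, group 15; Ba is in period 6, group 2.
EA tends to increase across a period and decrease down a group, though the pattern is less regular than for IE or radius.
Neither a single period nor a single group — weigh both effects.
As > Ba: both effects reinforce here, so As is clearly the higher of the two.
Ge > As: this pair runs against the simple trend — see the exception note.
Note the exception: Ge has a higher electron affinity than As, contrary to the simple trend — adding an electron to As's half-filled 4p³ is unfavourable, so Ge (4p²) has the more exothermic EA.
For reference (kJ/mol): Ge 119, As 78, Ba 14.
So from lowest to highest: Ba < As < Ge.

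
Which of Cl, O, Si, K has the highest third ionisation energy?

O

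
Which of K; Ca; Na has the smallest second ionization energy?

Ca

The second ionization energy removes an electron from the +1 ion. For each element: K⁺ is the bare [Ar] core; Ca⁺ still has 1 valence electron; Na⁺ is the bare [Ne] core.
Core electrons are held far more tightly than valence electrons, so K and Na top the IE_2 order.
Approximate IE_2 values (kJ/mol): K 3052, Ca 1145, Na 4562.
Putting it together, IE_2: Ca < K < Na.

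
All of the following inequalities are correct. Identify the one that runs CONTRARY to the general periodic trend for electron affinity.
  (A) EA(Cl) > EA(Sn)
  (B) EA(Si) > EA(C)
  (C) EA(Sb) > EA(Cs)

The general trend: electron affinity increases across a period and decreases down a group.
(A) Cl (period 3, group 17) vs Sn (period 5, group 14): the stated order agrees with the simple trend.
(B) Si (period 3, group 14) vs C (period 2, group 14): the stated order contradicts the simple trend.
(C) Sb (period 5, group 15) vs Cs (period 6, group 1): the stated order agrees with the simple trend.
The exception is (B): Si's larger, more diffuse 3p orbitals accept an added electron slightly more readily than C's compact 2p.

(B)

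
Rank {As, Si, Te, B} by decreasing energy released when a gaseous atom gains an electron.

Te > Si > As > B

B is in period 2, group 13; Si is in period 3, group 14; As is in period 4, group 15; Te is in period 5, group 16.
Adding an electron releases more energy for atoms nearer the top right (short of the noble gases).
These sit on a diagonal, where the across-period and down-group effects partly cancel.
As > B: period and group pull opposite ways; the across-period shift dominates (78 vs 27 kJ/mol).
Si > As: period and group pull opposite ways; the down-group shift dominates (134 vs 78 kJ/mol).
Te > Si: the two effects oppose for this pair; the across-period effect wins (190 vs 134 kJ/mol).
For reference (kJ/mol): B 27, Si 134, As 78, Te 190.
So from highest to lowest: Te > Si > As > B.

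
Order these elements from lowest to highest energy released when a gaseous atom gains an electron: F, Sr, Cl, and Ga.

Sr < Ga < F < Cl

F is in period 2, group 17; Cl is in period 3, group 17; Ga is in period 4, group 13; Sr is in period 5, group 2.
Adding an electron releases more energy for atoms nearer the top right (short of the noble gases).
Here both period and group differ, so the two effects have to be weighed against each other.
Ga > Sr: both effects reinforce here, so Ga is clearly the higher of the two.
F > Ga: relative to Ga, both the across-period and down-group shifts push F's electron affinity up.
Cl > F: this pair runs against the simple trend — see the exception note.
Note the exception: Cl has a higher electron affinity than F, contrary to the simple trend — F's small 2p subshell makes the incoming electron feel strong e⁻–e⁻ repulsion, so Cl actually releases more energy on gaining an electron.
For reference (kJ/mol): F 328, Cl 349, Ga 29, Sr 5.
So from lowest to highest: Sr < Ga < F < Cl.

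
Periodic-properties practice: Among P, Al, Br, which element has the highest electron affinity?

Br

Al is in period 3, group 13; P is in period 3, group 15; Br is in period 4, group 17.
Adding an electron releases more energy for atoms nearer the top right (short of the noble gases).
These span different periods and groups, so the two trends combine.
P > Al: P lies to the right of Al in period 3, so the across-period effect alone puts P higher.
Br > P: period and group pull opposite ways; the across-period shift dominates (325 vs 72 kJ/mol).
Approximate values (kJ/mol): Al 42, P 72, Br 325.
The highest electron affinity among these belongs to Br.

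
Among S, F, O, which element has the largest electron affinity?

F

O is in period 2, group 16; F is in period 2, group 17; S is in period 3, group 16.
Atoms with high Z_eff and room in the valence shell (especially the halogens) have the most exothermic electron affinities.
These span different periods and groups, so the two trends combine.
S > O: this pair runs against the simple trend — see the exception note.
F > S: relative to S, both the across-period and down-group shifts push F's electron affinity up.
Note the exception: S has a higher electron affinity than O, contrary to the simple trend — the compact 2p subshell of O repels the added electron more than S's larger 3p does.
For reference (kJ/mol): O 141, F 328, S 200.
The largest electron affinity among these belongs to F.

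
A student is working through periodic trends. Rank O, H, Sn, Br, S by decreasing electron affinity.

H is in period 1, group 1; O is in period 2, group 16; S is in period 3, group 16; Br is in period 4, group 17; Sn is in period 5, group 14.
Electron affinity generally becomes more exothermic across a period toward the halogens and less exothermic down a group.
Neither a single period nor a single group — weigh both effects.
Sn > H: period and group pull opposite ways; the across-period shift dominates (107 vs 73 kJ/mol).
O > Sn: both effects reinforce here, so O is clearly the higher of the two.
S > O: this pair runs against the simple trend — see the exception note.
Br > S: period and group pull opposite ways; the across-period shift dominates (325 vs 200 kJ/mol).
Note the exception: S has a higher electron affinity than O, contrary to the simple trend — the compact 2p subshell of O repels the added electron more than S's larger 3p does.
Approximate values (kJ/mol): H 73, O 141, S 200, Br 325, Sn 107.
So from highest to lowest: Br > S > O > Sn > H.

Br > S > O > Sn > H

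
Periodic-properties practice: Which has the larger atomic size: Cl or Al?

Al is in period 3, group 13; Cl is in period 3, group 17.
Radius decreases left→right (rising Z_eff, same n) and increases top→bottom (higher n).
All lie in period 3, so atomic radius increases right to left.
So Al has the larger atomic size (Al > Cl).

Al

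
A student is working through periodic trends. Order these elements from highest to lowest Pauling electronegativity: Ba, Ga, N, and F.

N is in period 2, group 15; F is in period 2, group 17; Ga is in period 4, group 13; Ba is in period 6, group 2.
Electronegativity increases across a period and decreases down a group, tracking effective nuclear charge and atomic size.
Neither a single period nor a single group — weigh both effects.
Ga > Ba: relative to Ba, both the across-period and down-group shifts push Ga's electronegativity up.
N > Ga: both effects reinforce here, so N is clearly the higher of the two.
F > N: both are in period 2; the period trend gives F the larger value.
Approximate values (Pauling): N 3.04, F 3.98, Ga 1.81, Ba 0.89.
So from highest to lowest: F > N > Ga > Ba.

F > N > Ga > Ba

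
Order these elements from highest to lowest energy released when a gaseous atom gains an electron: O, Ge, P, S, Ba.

S, O, Ge, P, Ba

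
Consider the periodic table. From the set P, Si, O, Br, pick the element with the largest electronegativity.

O is in period 2, group 16; Si is in period 3, group 14; P is in period 3, group 15; Br is in period 4, group 17.
Atoms toward the upper right of the periodic table pull bonding electrons most strongly.
Neither a single period nor a single group — weigh both effects.
P > Si: both are in period 3; the period trend gives P the larger value.
Br > P: period and group pull opposite ways; the across-period shift dominates (2.96 vs 2.19).
O > Br: the two effects oppose for this pair; the down-group effect wins (3.44 vs 2.96).
Approximate values (Pauling): O 3.44, Si 1.90, P 2.19, Br 2.96.
The largest electronegativity among these belongs to O.

O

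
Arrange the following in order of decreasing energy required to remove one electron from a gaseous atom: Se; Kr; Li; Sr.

Kr, Se, Sr, Li

Li is in period 2, group 1; Se is in period 4, group 16; Kr is in period 4, group 18; Sr is in period 5, group 2.
First ionization energy rises across a period (greater Z_eff holds electrons more tightly) and falls down a group (valence electrons are farther from the nucleus).
Here both period and group differ, so the two effects have to be weighed against each other.
Sr > Li: the two effects oppose for this pair; the across-period effect wins (550 vs 520 kJ/mol).
Se > Sr: relative to Sr, both the across-period and down-group shifts push Se's first ionization energy up.
Kr > Se: both are in period 4; the period trend gives Kr the larger value.
Approximate values (kJ/mol): Li 520, Se 941, Kr 1351, Sr 550.
So from highest to lowest: Kr > Se > Sr > Li.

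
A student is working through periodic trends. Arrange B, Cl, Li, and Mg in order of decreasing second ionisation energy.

Li > B > Cl > Mg

Consider each +1 ion: B⁺ still has 2 valence electrons; Cl⁺ still has 6 valence electrons; Li⁺ is the bare [He] core; Mg⁺ still has 1 valence electron.
Core electrons are held far more tightly than valence electrons, so Li tops the IE_2 order.
Valence configurations: B⁺ [He]2s², Cl⁺ [Ne]3s²3p⁴, Mg⁺ [Ne]3s¹.
Tabulated IE_2 (kJ/mol): B 2427, Cl 2298, Li 7298, Mg 1451.
Putting it together, IE_2: Mg < Cl < B < Li.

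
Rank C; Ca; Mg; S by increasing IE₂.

IE_2 is the cost of taking one more electron from the +1 cation: C⁺ still has 3 valence electrons; Ca⁺ still has 1 valence electron; Mg⁺ still has 1 valence electron; S⁺ still has 5 valence electrons.
All are still removing valence electrons, so compare the +1 ions as you would atoms: IE_2 generally rises across a period (higher Z_eff) and falls down a group (larger shell), subject to the usual subshell exceptions.
Valence configurations: C⁺ [He]2s²2p¹, Ca⁺ [Ar]4s¹, Mg⁺ [Ne]3s¹, S⁺ [Ne]3s²3p³.
The numbers (kJ/mol): C 2353, Ca 1145, Mg 1451, S 2252.
Putting it together, IE_2: Ca < Mg < S < C.

Ca < Mg < S < C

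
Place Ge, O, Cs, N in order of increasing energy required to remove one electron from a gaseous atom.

Cs, Ge, O, N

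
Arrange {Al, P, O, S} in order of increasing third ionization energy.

Consider each +2 ion: Al²⁺ still has 1 valence electron; P²⁺ still has 3 valence electrons; O²⁺ still has 4 valence electrons; S²⁺ still has 4 valence electrons.
All are still removing valence electrons, so compare the +2 ions as you would atoms: IE_3 generally rises across a period (higher Z_eff) and falls down a group (larger shell), subject to the usual subshell exceptions.
Valence configurations: Al²⁺ [Ne]3s¹, P²⁺ [Ne]3s²3p¹, O²⁺ [He]2s²2p², S²⁺ [Ne]3s²3p².
The numbers (kJ/mol): Al 2745, P 2914, O 5300, S 3357.
Hence IE_3: Al < P < S < O.

Al < P < S < O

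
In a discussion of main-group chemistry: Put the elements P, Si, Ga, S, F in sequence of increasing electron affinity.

F is in period 2, group 17; Si is in period 3, group 14; P is in period 3, group 15; S is in period 3, group 16; Ga is in period 4, group 13.
EA tends to increase across a period and decrease down a group, though the pattern is less regular than for IE or radius.
Here both period and group differ, so the two effects have to be weighed against each other.
P > Ga: relative to Ga, both the across-period and down-group shifts push P's electron affinity up.
Si > P: this pair runs against the simple trend — see the exception note.
S > Si: both are in period 3; the period trend gives S the larger value.
F > S: both effects reinforce here, so F is clearly the higher of the two.
Note the exception: Si has a higher electron affinity than P, contrary to the simple trend — adding an electron to P's half-filled 3p³ is unfavourable, so Si (3p²) has the more exothermic EA.
For reference (kJ/mol): F 328, Si 134, P 72, S 200, Ga 29.
So from lowest to highest: Ga < P < Si < S < F.

Ga < P < Si < S < F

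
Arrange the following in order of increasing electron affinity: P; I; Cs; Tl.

P is in period 3, group 15; I is in period 5, group 17; Cs is in period 6, group 1; Tl is in period 6, group 13.
Adding an electron releases more energy for atoms nearer the top right (short of the noble gases).
Neither a single period nor a single group — weigh both effects.
Cs > Tl: this pair runs against the simple trend — see the exception note.
P > Cs: relative to Cs, both the across-period and down-group shifts push P's electron affinity up.
I > P: the two effects oppose for this pair; the across-period effect wins (295 vs 72 kJ/mol).
Note the exception: Cs has a higher electron affinity than Tl, contrary to the simple trend — Tl's ns²np¹ configuration gives only a small electron affinity — the sparsely filled np subshell binds an added electron weakly.
For reference (kJ/mol): P 72, I 295, Cs 46, Tl 19.
So from lowest to highest: Tl < Cs < P < I.

Tl < Cs < P < I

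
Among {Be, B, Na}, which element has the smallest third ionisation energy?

Consider each +2 ion: Be²⁺ is the bare [He] core; B²⁺ still has 1 valence electron; Na²⁺ is already 1 electron into the core.
Pulling an electron out of a noble-gas core costs far more than removing a remaining valence electron, so Na and Be sit at the high end of IE_3.
Tabulated IE_3 (kJ/mol): Be 14849, B 3660, Na 6910.
So the third ionization energies run B < Na < Be.

B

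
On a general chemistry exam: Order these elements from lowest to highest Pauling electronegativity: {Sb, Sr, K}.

Electronegativity increases across a period and decreases down a group, tracking effective nuclear charge and atomic size.
Here both period and group differ, so the two effects have to be weighed against each other.
Sr > K: period and group pull opposite ways; the across-period shift dominates (0.95 vs 0.82).
Sb > Sr: Sb lies to the right of Sr in period 5, so the across-period effect alone puts Sb higher.
For reference (Pauling): K 0.82, Sr 0.95, Sb 2.05.
So from lowest to highest: K < Sr < Sb.

K, Sr, Sb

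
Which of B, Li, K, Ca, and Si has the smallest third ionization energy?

The third ionization energy removes an electron from the +2 ion. For each element: B²⁺ still has 1 valence electron; Li²⁺ is already 1 electron into the core; K²⁺ is already 1 electron into the core; Ca²⁺ is the bare [Ar] core; Si²⁺ still has 2 valence electrons.
Breaking into a closed-shell core is much more expensive than removing a leftover valence electron — K, Ca and Li have the largest IE_3 here.
Valence configurations: B²⁺ [He]2s¹, Si²⁺ [Ne]3s².
The numbers (kJ/mol): B 3660, Li 11815, K 4420, Ca 4912, Si 3232.
So the third ionization energies run Si < B < K < Ca < Li.

Si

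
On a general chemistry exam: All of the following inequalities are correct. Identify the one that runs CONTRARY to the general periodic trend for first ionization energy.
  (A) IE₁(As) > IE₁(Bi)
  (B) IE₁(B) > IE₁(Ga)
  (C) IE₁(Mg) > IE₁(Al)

(C)

The general trend: first ionization energy increases across a period and decreases down a group.
(A) As (period 4, group 15) vs Bi (period 6, group 15): the stated order agrees with the simple trend.
(B) B (period 2, group 13) vs Ga (period 4, group 13): the stated order agrees with the simple trend.
(C) Mg (period 3, group 2) vs Al (period 3, group 13): the stated order contradicts the simple trend.
The exception is (C): Al's single 3p electron is easier to remove than one from Mg's filled 3s².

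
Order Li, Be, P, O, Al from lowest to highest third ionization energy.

Consider each +2 ion: Li²⁺ is already 1 electron into the core; Be²⁺ is the bare [He] core; P²⁺ still has 3 valence electrons; O²⁺ still has 4 valence electrons; Al²⁺ still has 1 valence electron.
Breaking into a closed-shell core is much more expensive than removing a leftover valence electron — Li and Be have the largest IE_3 here.
Valence configurations: P²⁺ [Ne]3s²3p¹, O²⁺ [He]2s²2p², Al²⁺ [Ne]3s¹.
Tabulated IE_3 (kJ/mol): Li 11815, Be 14849, P 2914, O 5300, Al 2745.
Hence IE_3: Al < P < O < Li < Be.

Al, P, O, Li, Be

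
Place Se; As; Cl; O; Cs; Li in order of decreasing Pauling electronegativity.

Li is in period 2, group 1; O is in period 2, group 16; Cl is in period 3, group 17; As is in period 4, group 15; Se is in period 4, group 16; Cs is in period 6, group 1.
Electronegativity increases across a period and decreases down a group, tracking effective nuclear charge and atomic size.
These span different periods and groups, so the two trends combine.
Li > Cs: they share group 1; the group trend gives Li the larger value.
As > Li: the two effects oppose for this pair; the across-period effect wins (2.18 vs 0.98).
Se > As: Se lies to the right of As in period 4, so the across-period effect alone puts Se higher.
Cl > Se: relative to Se, both the across-period and down-group shifts push Cl's electronegativity up.
O > Cl: the two effects oppose for this pair; the down-group effect wins (3.44 vs 3.16).
Tabulated electronegativity (Pauling): Li 0.98, O 3.44, Cl 3.16, As 2.18, Se 2.55, Cs 0.79.
So from highest to lowest: O > Cl > Se > As > Li > Cs.

O, Cl, Se, As, Li, Cs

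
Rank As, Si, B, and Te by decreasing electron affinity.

Te > Si > As > B

B is in period 2, group 13; Si is in period 3, group 14; As is in period 4, group 15; Te is in period 5, group 16.
Adding an electron releases more energy for atoms nearer the top right (short of the noble gases).
These sit on a diagonal, where the across-period and down-group effects partly cancel.
As > B: the two effects oppose for this pair; the across-period effect wins (78 vs 27 kJ/mol).
Si > As: the two effects oppose for this pair; the down-group effect wins (134 vs 78 kJ/mol).
Te > Si: the two effects oppose for this pair; the across-period effect wins (190 vs 134 kJ/mol).
Tabulated electron affinity (kJ/mol): B 27, Si 134, As 78, Te 190.
So from highest to lowest: Te > Si > As > B.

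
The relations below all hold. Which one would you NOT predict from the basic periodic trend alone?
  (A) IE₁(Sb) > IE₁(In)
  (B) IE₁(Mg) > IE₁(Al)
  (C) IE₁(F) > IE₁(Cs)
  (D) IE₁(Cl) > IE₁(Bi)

(B)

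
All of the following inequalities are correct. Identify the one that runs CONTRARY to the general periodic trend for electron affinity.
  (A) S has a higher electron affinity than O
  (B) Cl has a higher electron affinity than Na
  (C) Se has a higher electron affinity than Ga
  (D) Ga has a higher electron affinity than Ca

(A)

The general trend: electron affinity increases across a period and decreases down a group.
(A) S (period 3, group 16) vs O (period 2, group 16): the stated order contradicts the simple trend.
(B) Cl (period 3, group 17) vs Na (period 3, group 1): the stated order agrees with the simple trend.
(C) Se (period 4, group 16) vs Ga (period 4, group 13): the stated order agrees with the simple trend.
(D) Ga (period 4, group 13) vs Ca (period 4, group 2): the stated order agrees with the simple trend.
The exception is (A): the compact 2p subshell of O repels the added electron more than S's larger 3p does.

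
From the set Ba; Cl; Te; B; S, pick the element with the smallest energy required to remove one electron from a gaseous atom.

Ba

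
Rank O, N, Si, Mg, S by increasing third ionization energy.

Consider each +2 ion: O²⁺ still has 4 valence electrons; N²⁺ still has 3 valence electrons; Si²⁺ still has 2 valence electrons; Mg²⁺ is the bare [Ne] core; S²⁺ still has 4 valence electrons.
Core electrons are held far more tightly than valence electrons, so Mg tops the IE_3 order.
Valence configurations: O²⁺ [He]2s²2p², N²⁺ [He]2s²2p¹, Si²⁺ [Ne]3s², S²⁺ [Ne]3s²3p².
The numbers (kJ/mol): O 5300, N 4578, Si 3232, Mg 7733, S 3357.
Hence IE_3: Si < S < N < O < Mg.

Si < S < N < O < Mg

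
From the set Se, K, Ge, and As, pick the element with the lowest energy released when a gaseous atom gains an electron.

K

Adding an electron releases more energy for atoms nearer the top right (short of the noble gases).
All lie in period 4; the across-period trend (electron affinity increases left to right) applies, with the exception below.
Note the exception: Ge has a higher electron affinity than As, contrary to the simple trend — adding an electron to As's half-filled 4p³ is unfavourable, so Ge (4p²) has the more exothermic EA.
For reference (kJ/mol): K 48, Ge 119, As 78, Se 195.
The lowest energy released when a gaseous atom gains an electron among these belongs to K.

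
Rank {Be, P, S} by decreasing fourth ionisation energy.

Be > P > S

After 3 electrons have been removed, what remains? Be³⁺ is already 1 electron into the core; P³⁺ still has 2 valence electrons; S³⁺ still has 3 valence electrons.
Breaking into a closed-shell core is much more expensive than removing a leftover valence electron — Be has the largest IE_4 here.
Valence configurations: P³⁺ [Ne]3s², S³⁺ [Ne]3s²3p¹.
S³⁺ loses a lone 3p electron whereas P³⁺ must break into a filled 3s² pair, so IE_4(P) > IE_4(S) even though S has the higher nuclear charge.
Tabulated IE_4 (kJ/mol): Be 21007, P 4964, S 4556.
Hence IE_4: S < P < Be.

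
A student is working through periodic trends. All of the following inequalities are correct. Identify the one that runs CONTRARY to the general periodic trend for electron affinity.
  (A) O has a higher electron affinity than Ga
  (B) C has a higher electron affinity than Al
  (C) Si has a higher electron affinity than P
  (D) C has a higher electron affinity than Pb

The general trend: electron affinity increases across a period and decreases down a group.
(A) O (period 2, group 16) vs Ga (period 4, group 13): the stated order agrees with the simple trend.
(B) C (period 2, group 14) vs Al (period 3, group 13): the stated order agrees with the simple trend.
(C) Si (period 3, group 14) vs P (period 3, group 15): the stated order contradicts the simple trend.
(D) C (period 2, group 14) vs Pb (period 6, group 14): the stated order agrees with the simple trend.
The exception is (C): adding an electron to P's half-filled 3p³ is unfavourable, so Si (3p²) has the more exothermic EA.

(C)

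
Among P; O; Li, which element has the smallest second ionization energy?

Consider each +1 ion: P⁺ still has 4 valence electrons; O⁺ still has 5 valence electrons; Li⁺ is the bare [He] core.
Pulling an electron out of a noble-gas core costs far more than removing a remaining valence electron, so Li sits at the high end of IE_2.
Valence configurations: P⁺ [Ne]3s²3p², O⁺ [He]2s²2p³.
Tabulated IE_2 (kJ/mol): P 1907, O 3388, Li 7298.
Hence IE_2: P < O < Li.

P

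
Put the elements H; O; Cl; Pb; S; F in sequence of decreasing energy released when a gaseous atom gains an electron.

Cl > F > S > O > H > Pb

H is in period 1, group 1; O is in period 2, group 16; F is in period 2, group 17; S is in period 3, group 16; Cl is in period 3, group 17; Pb is in period 6, group 14.
Atoms with high Z_eff and room in the valence shell (especially the halogens) have the most exothermic electron affinities.
Here both period and group differ, so the two effects have to be weighed against each other.
H > Pb: period and group pull opposite ways; the down-group shift dominates (73 vs 35 kJ/mol).
O > H: the two effects oppose for this pair; the across-period effect wins (141 vs 73 kJ/mol).
S > O: this pair runs against the simple trend — see the exception note.
F > S: both effects reinforce here, so F is clearly the higher of the two.
Cl > F: this pair runs against the simple trend — see the exception note.
Note the exception: S has a higher electron affinity than O, contrary to the simple trend — the compact 2p subshell of O repels the added electron more than S's larger 3p does.
Note the exception: Cl has a higher electron affinity than F, contrary to the simple trend — F's small 2p subshell makes the incoming electron feel strong e⁻–e⁻ repulsion, so Cl actually releases more energy on gaining an electron.
Approximate values (kJ/mol): H 73, O 141, F 328, S 200, Cl 349, Pb 35.
So from highest to lowest: Cl > F > S > O > H > Pb.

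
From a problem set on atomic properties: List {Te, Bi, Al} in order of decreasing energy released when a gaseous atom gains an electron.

Al is in period 3, group 13; Te is in period 5, group 16; Bi is in period 6, group 15.
Electron affinity generally becomes more exothermic across a period toward the halogens and less exothermic down a group.
Neither a single period nor a single group — weigh both effects.
Bi > Al: period and group pull opposite ways; the across-period shift dominates (91 vs 42 kJ/mol).
Te > Bi: relative to Bi, both the across-period and down-group shifts push Te's electron affinity up.
Tabulated electron affinity (kJ/mol): Al 42, Te 190, Bi 91.
So from highest to lowest: Te > Bi > Al.

Te > Bi > Al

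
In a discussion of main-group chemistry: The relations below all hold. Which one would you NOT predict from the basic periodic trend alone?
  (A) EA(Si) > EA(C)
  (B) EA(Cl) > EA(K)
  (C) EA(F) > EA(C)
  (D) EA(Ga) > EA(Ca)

(A)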